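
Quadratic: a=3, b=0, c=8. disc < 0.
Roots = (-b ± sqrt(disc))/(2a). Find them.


disc = 0^2 - 4*3*8 = 0 - 96 = -96
sqrt(|disc|) = sqrt(96) = 9.7980
Real part = 0/(2*3) = 0
Imag part = 9.7980/(2*3) = 1.6330

0 ± 1.6330i


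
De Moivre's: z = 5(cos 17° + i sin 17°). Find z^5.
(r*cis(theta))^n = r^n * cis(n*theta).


r^5 = 5^5 = 3125
n*theta = 5*17° = 85° = 85° (mod 360)
a = 3125*cos(85°) = 272.3617
b = 3125*sin(85°) = 3113.1084

3125 cis(85°) = 272.3617 + 3113.1084i


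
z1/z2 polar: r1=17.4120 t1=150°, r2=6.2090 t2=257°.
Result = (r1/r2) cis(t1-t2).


r = 17.4120 / 6.2090 = 2.8043
theta = 150° - 257° = -107° = 253° (mod 360)

2.8043 cis(253°)


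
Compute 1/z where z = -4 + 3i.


|z|^2 = 16+9 = 25
1/z = (-4 - 3i)/25

1/z = -0.1600 - 0.1200i


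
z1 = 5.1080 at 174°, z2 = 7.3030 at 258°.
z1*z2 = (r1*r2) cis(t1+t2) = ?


r = 5.1080 * 7.3030 = 37.3037
theta = 174° + 258° = 432° = 72° (mod 360)

37.3037 cis(72°)


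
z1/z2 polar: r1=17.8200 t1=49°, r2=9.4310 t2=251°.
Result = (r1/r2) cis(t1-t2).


r = 17.8200 / 9.4310 = 1.8895
theta = 49° - 251° = -202° = 158° (mod 360)

1.8895 cis(158°)


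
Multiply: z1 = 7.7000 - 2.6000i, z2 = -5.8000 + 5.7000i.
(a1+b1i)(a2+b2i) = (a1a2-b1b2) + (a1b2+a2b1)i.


Real = 7.7*(-5.8) - (-2.6)*5.7 = -44.66 - (-14.82) = -29.84
Imag = 7.7*5.7 - (5.8)*(-2.6) = 43.89 + 15.08 = 58.97

-29.8400 + 58.9700i


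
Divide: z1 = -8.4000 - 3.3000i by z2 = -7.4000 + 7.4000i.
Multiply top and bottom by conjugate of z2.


Conjugate of z2 = -7.4000 - 7.4000i
Numerator: (-8.4000 - 3.3000i)(-7.4000 - 7.4000i) = 37.7400 + 86.5800i
Denominator: (-7.4)^2 + 7.4^2 = 109.52
Result = (37.7400 + 86.5800i)/109.52

0.3446 + 0.7905i


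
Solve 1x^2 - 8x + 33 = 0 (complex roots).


disc = (-8)^2 - 4*1*33 = 64 - 132 = -68
sqrt(|disc|) = sqrt(68) = 8.2462
Real part = 8/(2*1) = 4.0000
Imag part = 8.2462/(2*1) = 4.1231

4.0000 ± 4.1231i


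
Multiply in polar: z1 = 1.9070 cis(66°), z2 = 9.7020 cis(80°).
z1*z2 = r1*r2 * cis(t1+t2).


r = 1.9070 * 9.7020 = 18.5017
theta = 66° + 80° = 146° = 146° (mod 360)

18.5017 cis(146°)


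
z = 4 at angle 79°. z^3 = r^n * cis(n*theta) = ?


r^3 = 4^3 = 64
n*theta = 3*79° = 237° = 237° (mod 360)
a = 64*cos(237°) = -34.8569
b = 64*sin(237°) = -53.6749

64 cis(237°) = -34.8569 - 53.6749i


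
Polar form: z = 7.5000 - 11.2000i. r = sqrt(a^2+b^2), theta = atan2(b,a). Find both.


r = sqrt(56.25+125.44) = sqrt(181.69) = 13.4792
theta = atan2(-11.2, 7.5) = -56.1920 degrees

r = 13.4792, theta = -56.1920 degrees


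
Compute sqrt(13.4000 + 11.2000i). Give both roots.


|z| = sqrt(179.56+125.44) = 17.4642
sqrt((|z|+a)/2) = sqrt((17.4642+13.4)/2) = sqrt(15.4321) = 3.9284
sqrt((|z|-a)/2) = sqrt((17.4642-13.4)/2) = sqrt(2.0321) = 1.4255

±(3.9284 + 1.4255i) i.e. 3.9284 + 1.4255i and -3.9284 - 1.4255i


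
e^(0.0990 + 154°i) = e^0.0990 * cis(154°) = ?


e^0.0990 = 1.10407
cos(154°) = -0.8988
sin(154°) = 0.4384
Real = 1.10407*(-0.8988) = -0.9923
Imag = 1.10407*0.4384 = 0.4840

-0.9923 + 0.4840i


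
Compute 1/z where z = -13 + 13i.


|z|^2 = 169+169 = 338
1/z = (-13 - 13i)/338

1/z = -0.0385 - 0.0385i


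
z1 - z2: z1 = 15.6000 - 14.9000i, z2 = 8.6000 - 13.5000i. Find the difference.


Real: 15.6 - 8.6 = 7
Imag: -14.9 + 13.5 = -1.4

7.0000 - 1.4000i


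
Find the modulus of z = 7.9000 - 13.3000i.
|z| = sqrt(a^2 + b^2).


|z| = sqrt(7.9^2 + (-13.3)^2) = sqrt(62.41 + 176.89) = sqrt(239.3) = 15.4693

|z| = 15.4693


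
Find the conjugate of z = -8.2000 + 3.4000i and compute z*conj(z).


z_bar = -8.2000 - 3.4000i
z*z_bar = (-8.2)^2 + 3.4^2 = 67.24 + 11.56 = 78.8

z_bar = -8.2000 - 3.4000i, z*z_bar = 78.8


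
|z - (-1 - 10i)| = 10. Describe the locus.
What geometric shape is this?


|z - z0| = r is a circle with center z0 and radius r.
Center = (-1, -10), radius = 10

Circle with center (-1, -10) and radius 10


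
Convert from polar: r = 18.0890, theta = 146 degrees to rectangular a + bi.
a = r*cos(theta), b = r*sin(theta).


a = 18.0890*cos(146°) = 18.0890*(-0.82904) = -14.9965
b = 18.0890*sin(146°) = 18.0890*0.55919 = 10.1152

-14.9965 + 10.1152i


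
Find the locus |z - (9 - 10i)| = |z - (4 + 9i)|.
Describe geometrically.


Equal distances means the locus is the perpendicular bisector of z1 and z2.
Midpoint = ((9+4)/2, (-10+9)/2) = (6.5000, -0.5000)

Perpendicular bisector through (6.5000, -0.5000)


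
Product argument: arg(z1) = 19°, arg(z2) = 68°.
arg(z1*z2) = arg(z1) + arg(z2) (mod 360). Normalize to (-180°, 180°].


arg(z1*z2) = 19° + 68° = 87°
Normalized to (-180°, 180°]: 87°

87°


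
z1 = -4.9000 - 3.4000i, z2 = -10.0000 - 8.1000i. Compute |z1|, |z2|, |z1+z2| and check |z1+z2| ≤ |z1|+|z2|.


|z1| = sqrt((-4.9)^2 + (-3.4)^2) = sqrt(35.57) = 5.9641
|z2| = sqrt((-10)^2 + (-8.1)^2) = sqrt(165.61) = 12.8690
z1+z2 = -14.9000 - 11.5000i
|z1+z2| = sqrt(354.26) = 18.8218
|z1|+|z2| = 5.9641 + 12.8690 = 18.8331

|z1+z2| = 18.8218 ≤ |z1|+|z2| = 18.8331 (verified)


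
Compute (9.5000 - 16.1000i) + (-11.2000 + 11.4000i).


Real: 9.5 - 11.2 = -1.7
Imag: -16.1 + 11.4 = -4.7

-1.7000 - 4.7000i


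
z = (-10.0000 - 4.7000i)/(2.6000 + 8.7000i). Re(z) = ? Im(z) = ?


Multiply by conjugate: (-10.0000 - 4.7000i)(2.6000 - 8.7000i) / (2.6^2 + 8.7^2)
Numerator real = -10*2.6 - (4.7)*8.7 = -66.89
Numerator imag = -4.7*2.6 - (-10)*8.7 = 74.78
Denominator = 82.45
Re(z) = -66.89/82.45 = -0.8113
Im(z) = 74.78/82.45 = 0.9070

Re(z) = -0.8113, Im(z) = 0.9070


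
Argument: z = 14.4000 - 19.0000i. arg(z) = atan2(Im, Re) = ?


Re = 14.4, Im = -19
arg = atan2(-19, 14.4) = -52.8417 degrees

arg(z) = -52.8417 degrees


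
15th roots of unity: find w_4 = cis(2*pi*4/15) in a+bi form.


Angle = 360*4/15 = 96°
a = cos(96°) = -0.1045
b = sin(96°) = 0.9945

-0.1045 + 0.9945i


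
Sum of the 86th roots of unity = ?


The sum of all 86th roots of unity is 0.
Geometric series: (1 - w^86)/(1 - w) = (1-1)/(1-w) = 0 since w^86 = 1, w ≠ 1.
Alternatively: coefficient of z^85 in z^86 - 1 is 0.

0


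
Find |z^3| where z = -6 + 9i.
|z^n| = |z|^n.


|z| = sqrt(36+81) = sqrt(117) = 10.8167
|z^3| = |z|^3 = (sqrt(117))^3 = 117*sqrt(117)

|z^3| = 117*sqrt(117) ≈ 1265.5485


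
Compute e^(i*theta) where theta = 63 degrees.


cos(63°) = 0.4540
sin(63°) = 0.8910

e^(i*63°) = 0.4540 + 0.8910i


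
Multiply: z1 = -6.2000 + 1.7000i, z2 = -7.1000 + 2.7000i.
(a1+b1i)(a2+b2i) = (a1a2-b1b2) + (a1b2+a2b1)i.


Real = -6.2*(-7.1) - 1.7*2.7 = 44.02 - 4.59 = 39.43
Imag = -6.2*2.7 - (7.1)*1.7 = -16.74 - (12.07) = -28.81

39.4300 - 28.8100i


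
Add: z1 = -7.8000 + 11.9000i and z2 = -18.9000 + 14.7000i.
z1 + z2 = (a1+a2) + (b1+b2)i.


Real: -7.8 - 18.9 = -26.7
Imag: 11.9 + 14.7 = 26.6

-26.7000 + 26.6000i


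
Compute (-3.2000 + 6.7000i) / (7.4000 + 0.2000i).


Conjugate of z2 = 7.4000 - 0.2000i
Numerator: (-3.2000 + 6.7000i)(7.4000 - 0.2000i) = -22.3400 + 50.2200i
Denominator: 7.4^2 + 0.2^2 = 54.8
Result = (-22.3400 + 50.2200i)/54.8

-0.4077 + 0.9164i


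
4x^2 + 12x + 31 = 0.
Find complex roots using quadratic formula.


disc = 12^2 - 4*4*31 = 144 - 496 = -352
sqrt(|disc|) = sqrt(352) = 18.7617
Real part = -12/(2*4) = -1.5000
Imag part = 18.7617/(2*4) = 2.3452

-1.5000 ± 2.3452i


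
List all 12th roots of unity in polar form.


The 12th roots of unity are cis(360k/12°) for k=0..11
Angle step = 360/12 = 30°
Primitive root: cis(30°)
Primitive root = 0.8660 + 0.5000i

12 roots at angles: 0°, 30°, 60°, 90°, 120°, 150°, 180°, 210°, 240°, 270°, 300°, 330°


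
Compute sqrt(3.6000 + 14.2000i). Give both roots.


|z| = sqrt(12.96+201.64) = 14.6492
sqrt((|z|+a)/2) = sqrt((14.6492+3.6)/2) = sqrt(9.1246) = 3.0207
sqrt((|z|-a)/2) = sqrt((14.6492-3.6)/2) = sqrt(5.5246) = 2.3505

±(3.0207 + 2.3505i) i.e. 3.0207 + 2.3505i and -3.0207 - 2.3505i


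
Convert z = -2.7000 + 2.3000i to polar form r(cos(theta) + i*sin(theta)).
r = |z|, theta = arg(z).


r = sqrt(7.29+5.29) = sqrt(12.58) = 3.5468
theta = atan2(2.3, -2.7) = 139.5739 degrees

r = 3.5468, theta = 139.5739 degrees


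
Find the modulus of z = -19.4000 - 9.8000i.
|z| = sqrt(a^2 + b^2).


|z| = sqrt((-19.4)^2 + (-9.8)^2) = sqrt(376.36 + 96.04) = sqrt(472.4) = 21.7348

|z| = 21.7348


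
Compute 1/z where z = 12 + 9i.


|z|^2 = 144+81 = 225
1/z = (12 - 9i)/225

1/z = 0.0533 - 0.0400i


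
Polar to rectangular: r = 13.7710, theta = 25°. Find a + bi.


a = 13.7710*cos(25°) = 13.7710*0.90631 = 12.4808
b = 13.7710*sin(25°) = 13.7710*0.42262 = 5.8199

12.4808 + 5.8199i


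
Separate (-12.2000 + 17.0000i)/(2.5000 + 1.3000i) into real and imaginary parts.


Multiply by conjugate: (-12.2000 + 17.0000i)(2.5000 - 1.3000i) / (2.5^2 + 1.3^2)
Numerator real = -12.2*2.5 + 17*1.3 = -8.4
Numerator imag = 17*2.5 - (-12.2)*1.3 = 58.36
Denominator = 7.94
Re(z) = -8.4/7.94 = -1.0579
Im(z) = 58.36/7.94 = 7.3501

Re(z) = -1.0579, Im(z) = 7.3501


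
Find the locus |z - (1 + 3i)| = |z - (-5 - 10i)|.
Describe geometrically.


Equal distances means the locus is the perpendicular bisector of z1 and z2.
Midpoint = ((1+(-5))/2, (3+(-10))/2) = (-2.0000, -3.5000)

Perpendicular bisector through (-2.0000, -3.5000)


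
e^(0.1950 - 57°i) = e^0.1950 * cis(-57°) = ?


e^0.1950 = 1.2153
cos(-57°) = 0.5446
sin(-57°) = -0.83867
Real = 1.2153*0.5446 = 0.6619
Imag = 1.2153*(-0.83867) = -1.0192

0.6619 - 1.0192i


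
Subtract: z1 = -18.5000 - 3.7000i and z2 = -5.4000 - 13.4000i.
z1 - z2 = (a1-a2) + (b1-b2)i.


Real: -18.5 + 5.4 = -13.1
Imag: -3.7 + 13.4 = 9.7

-13.1000 + 9.7000i


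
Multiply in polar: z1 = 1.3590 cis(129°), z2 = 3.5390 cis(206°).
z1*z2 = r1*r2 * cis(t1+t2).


r = 1.3590 * 3.5390 = 4.8095
theta = 129° + 206° = 335° = 335° (mod 360)

4.8095 cis(335°)


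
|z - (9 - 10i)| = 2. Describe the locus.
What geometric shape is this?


|z - z0| = r is a circle with center z0 and radius r.
Center = (9, -10), radius = 2

Circle with center (9, -10) and radius 2


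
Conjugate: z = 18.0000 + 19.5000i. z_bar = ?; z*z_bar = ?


z_bar = 18.0000 - 19.5000i
z*z_bar = 18^2 + 19.5^2 = 324 + 380.25 = 704.25

z_bar = 18.0000 - 19.5000i, z*z_bar = 704.25


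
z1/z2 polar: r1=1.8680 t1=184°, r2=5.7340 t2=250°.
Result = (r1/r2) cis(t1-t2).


r = 1.8680 / 5.7340 = 0.3258
theta = 184° - 250° = -66° = 294° (mod 360)

0.3258 cis(294°)


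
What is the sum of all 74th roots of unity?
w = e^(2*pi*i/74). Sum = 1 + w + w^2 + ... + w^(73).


The sum of all 74th roots of unity is 0.
Geometric series: (1 - w^74)/(1 - w) = (1-1)/(1-w) = 0 since w^74 = 1, w ≠ 1.
Alternatively: coefficient of z^73 in z^74 - 1 is 0.

0


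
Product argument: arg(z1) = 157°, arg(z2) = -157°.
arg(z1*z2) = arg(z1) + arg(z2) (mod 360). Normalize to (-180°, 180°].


arg(z1*z2) = 157° - 157° = 0°
Normalized to (-180°, 180°]: 0°

0°


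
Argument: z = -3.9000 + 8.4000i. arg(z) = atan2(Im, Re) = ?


Re = -3.9, Im = 8.4
arg = atan2(8.4, -3.9) = 114.9048 degrees

arg(z) = 114.9048 degrees


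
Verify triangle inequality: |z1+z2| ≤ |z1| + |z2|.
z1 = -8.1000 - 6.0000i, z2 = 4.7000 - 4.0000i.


|z1| = sqrt((-8.1)^2 + (-6)^2) = sqrt(101.61) = 10.0802
|z2| = sqrt(4.7^2 + (-4)^2) = sqrt(38.09) = 6.1717
z1+z2 = -3.4000 - 10.0000i
|z1+z2| = sqrt(111.56) = 10.5622
|z1|+|z2| = 10.0802 + 6.1717 = 16.2519

|z1+z2| = 10.5622 ≤ |z1|+|z2| = 16.2519 (verified)


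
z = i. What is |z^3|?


|z| = sqrt(0+1) = sqrt(1) = 1
|z^3| = |z|^3 = 1^3 = 1

|z^3| = 1


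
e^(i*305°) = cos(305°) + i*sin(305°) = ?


cos(305°) = 0.5736
sin(305°) = -0.8192

e^(i*305°) = 0.5736 - 0.8192i


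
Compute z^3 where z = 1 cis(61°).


r^3 = 1^3 = 1
n*theta = 3*61° = 183° = 183° (mod 360)
a = 1*cos(183°) = -0.9986
b = 1*sin(183°) = -0.0523

1 cis(183°) = -0.9986 - 0.0523i


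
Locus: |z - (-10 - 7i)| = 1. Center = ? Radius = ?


|z - z0| = r is a circle with center z0 and radius r.
Center = (-10, -7), radius = 1

Circle with center (-10, -7) and radius 1


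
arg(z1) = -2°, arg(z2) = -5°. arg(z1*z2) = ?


arg(z1*z2) = -2° - 5° = -7°
Normalized to (-180°, 180°]: -7°

-7°


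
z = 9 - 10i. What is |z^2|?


|z| = sqrt(81+100) = sqrt(181) = 13.4536
|z^2| = |z|^2 = (sqrt(181))^2 = 181

|z^2| = 181


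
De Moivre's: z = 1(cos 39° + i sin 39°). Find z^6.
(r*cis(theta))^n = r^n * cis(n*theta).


r^6 = 1^6 = 1
n*theta = 6*39° = 234° = 234° (mod 360)
a = 1*cos(234°) = -0.5878
b = 1*sin(234°) = -0.8090

1 cis(234°) = -0.5878 - 0.8090i


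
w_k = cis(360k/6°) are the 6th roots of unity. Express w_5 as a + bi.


Angle = 360*5/6 = 300°
a = cos(300°) = 0.5000
b = sin(300°) = -0.8660

0.5000 - 0.8660i


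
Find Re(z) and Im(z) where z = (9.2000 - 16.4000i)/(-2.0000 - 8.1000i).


Multiply by conjugate: (9.2000 - 16.4000i)(-2.0000 + 8.1000i) / ((-2)^2 + (-8.1)^2)
Numerator real = 9.2*(-2) - (16.4)*(-8.1) = 114.44
Numerator imag = -16.4*(-2) - 9.2*(-8.1) = 107.32
Denominator = 69.61
Re(z) = 114.44/69.61 = 1.6440
Im(z) = 107.32/69.61 = 1.5417

Re(z) = 1.6440, Im(z) = 1.5417


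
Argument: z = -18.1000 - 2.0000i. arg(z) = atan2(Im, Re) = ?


Re = -18.1, Im = -2
arg = atan2(-2, -18.1) = -173.6946 degrees

arg(z) = -173.6946 degrees


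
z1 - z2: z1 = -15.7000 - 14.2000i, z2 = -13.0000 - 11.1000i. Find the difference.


Real: -15.7 + 13 = -2.7
Imag: -14.2 + 11.1 = -3.1

-2.7000 - 3.1000i


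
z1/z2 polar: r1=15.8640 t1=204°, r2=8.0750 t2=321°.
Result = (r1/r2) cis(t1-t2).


r = 15.8640 / 8.0750 = 1.9646
theta = 204° - 321° = -117° = 243° (mod 360)

1.9646 cis(243°)


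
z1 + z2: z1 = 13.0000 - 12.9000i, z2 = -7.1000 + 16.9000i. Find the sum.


Real: 13 - 7.1 = 5.9
Imag: -12.9 + 16.9 = 4

5.9000 + 4.0000i


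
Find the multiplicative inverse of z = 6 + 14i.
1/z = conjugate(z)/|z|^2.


|z|^2 = 36+196 = 232
1/z = (6 - 14i)/232

1/z = 0.0259 - 0.0603i


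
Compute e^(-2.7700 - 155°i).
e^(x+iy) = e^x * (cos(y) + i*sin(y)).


e^-2.7700 = 0.0627
cos(-155°) = -0.9063
sin(-155°) = -0.4226
Real = 0.0627*(-0.9063) = -0.0568
Imag = 0.0627*(-0.4226) = -0.0265

-0.0568 - 0.0265i


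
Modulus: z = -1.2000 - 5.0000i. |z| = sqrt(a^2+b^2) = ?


|z| = sqrt((-1.2)^2 + (-5)^2) = sqrt(1.44 + 25) = sqrt(26.44) = 5.1420

|z| = 5.1420


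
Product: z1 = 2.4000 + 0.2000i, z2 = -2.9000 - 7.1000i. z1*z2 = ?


Real = 2.4*(-2.9) - 0.2*(-7.1) = -6.96 - (-1.42) = -5.54
Imag = 2.4*(-7.1) - (2.9)*0.2 = -17.04 - (0.58) = -17.62

-5.5400 - 17.6200i


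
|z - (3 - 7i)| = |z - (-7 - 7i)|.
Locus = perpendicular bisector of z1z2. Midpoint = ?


Equal distances means the locus is the perpendicular bisector of z1 and z2.
Midpoint = ((3+(-7))/2, (-7+(-7))/2) = (-2.0000, -7.0000)

Perpendicular bisector through (-2.0000, -7.0000)


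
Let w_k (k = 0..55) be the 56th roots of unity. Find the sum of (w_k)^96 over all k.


The roots are w_k = w^k with w = e^(2*pi*i/56), and (w^k)^96 = (w^96)^k.
So S = 1 + u + u^2 + ... + u^(55) with u = w^96.
96 = 1*56 + 40, so 96 is not a multiple of 56: u = (w^56)^1 * w^40 = w^40 ≠ 1 (w is a primitive 56th root), while u^56 = (w^56)^96 = 1.
Geometric series: S = (1 - u^56)/(1 - u) = (1 - 1)/(1 - u) = 0

S = 0


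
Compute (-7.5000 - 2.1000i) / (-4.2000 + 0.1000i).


Conjugate of z2 = -4.2000 - 0.1000i
Numerator: (-7.5000 - 2.1000i)(-4.2000 - 0.1000i) = 31.2900 + 9.5700i
Denominator: (-4.2)^2 + 0.1^2 = 17.65
Result = (31.2900 + 9.5700i)/17.65

1.7728 + 0.5422i


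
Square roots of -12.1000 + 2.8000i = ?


|z| = sqrt(146.41+7.84) = 12.4197
sqrt((|z|+a)/2) = sqrt((12.4197+(-12.1))/2) = sqrt(0.1599) = 0.3998
sqrt((|z|-a)/2) = sqrt((12.4197-(-12.1))/2) = sqrt(12.2599) = 3.5014

±(0.3998 + 3.5014i) i.e. 0.3998 + 3.5014i and -0.3998 - 3.5014i


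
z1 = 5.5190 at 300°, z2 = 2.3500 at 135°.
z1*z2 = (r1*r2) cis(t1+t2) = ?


r = 5.5190 * 2.3500 = 12.9697
theta = 300° + 135° = 435° = 75° (mod 360)

12.9697 cis(75°)


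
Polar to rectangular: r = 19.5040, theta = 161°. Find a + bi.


a = 19.5040*cos(161°) = 19.5040*(-0.94552) = -18.4414
b = 19.5040*sin(161°) = 19.5040*0.32557 = 6.3499

-18.4414 + 6.3499i


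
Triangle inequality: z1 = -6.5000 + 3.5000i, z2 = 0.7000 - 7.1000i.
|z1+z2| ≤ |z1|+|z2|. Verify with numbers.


|z1| = sqrt((-6.5)^2 + 3.5^2) = sqrt(54.5) = 7.3824
|z2| = sqrt(0.7^2 + (-7.1)^2) = sqrt(50.9) = 7.1344
z1+z2 = -5.8000 - 3.6000i
|z1+z2| = sqrt(46.6) = 6.8264
|z1|+|z2| = 7.3824 + 7.1344 = 14.5168

|z1+z2| = 6.8264 ≤ |z1|+|z2| = 14.5168 (verified)


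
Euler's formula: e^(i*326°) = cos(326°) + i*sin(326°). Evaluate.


cos(326°) = 0.8290
sin(326°) = -0.5592

e^(i*326°) = 0.8290 - 0.5592i


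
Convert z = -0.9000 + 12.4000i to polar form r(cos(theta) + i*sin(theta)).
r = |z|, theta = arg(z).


r = sqrt(0.81+153.76) = sqrt(154.57) = 12.4326
theta = atan2(12.4, -0.9) = 94.1513 degrees

r = 12.4326, theta = 94.1513 degrees


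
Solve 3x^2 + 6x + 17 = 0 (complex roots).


disc = 6^2 - 4*3*17 = 36 - 204 = -168
sqrt(|disc|) = sqrt(168) = 12.9615
Real part = -6/(2*3) = -1.0000
Imag part = 12.9615/(2*3) = 2.1602

-1.0000 ± 2.1602i


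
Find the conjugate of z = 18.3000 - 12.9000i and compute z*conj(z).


z_bar = 18.3000 + 12.9000i
z*z_bar = 18.3^2 + (-12.9)^2 = 334.89 + 166.41 = 501.3

z_bar = 18.3000 + 12.9000i, z*z_bar = 501.3


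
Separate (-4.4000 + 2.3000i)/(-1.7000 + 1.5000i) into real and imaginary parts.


Multiply by conjugate: (-4.4000 + 2.3000i)(-1.7000 - 1.5000i) / ((-1.7)^2 + 1.5^2)
Numerator real = -4.4*(-1.7) + 2.3*1.5 = 10.93
Numerator imag = 2.3*(-1.7) - (-4.4)*1.5 = 2.69
Denominator = 5.14
Re(z) = 10.93/5.14 = 2.1265
Im(z) = 2.69/5.14 = 0.5233

Re(z) = 2.1265, Im(z) = 0.5233


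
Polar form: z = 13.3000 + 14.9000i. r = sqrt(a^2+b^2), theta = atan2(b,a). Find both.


r = sqrt(176.89+222.01) = sqrt(398.9) = 19.9725
theta = atan2(14.9, 13.3) = 48.2473 degrees

r = 19.9725, theta = 48.2473 degrees


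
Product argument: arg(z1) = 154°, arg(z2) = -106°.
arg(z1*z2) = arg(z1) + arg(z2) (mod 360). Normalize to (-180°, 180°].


arg(z1*z2) = 154° - 106° = 48°
Normalized to (-180°, 180°]: 48°

48°


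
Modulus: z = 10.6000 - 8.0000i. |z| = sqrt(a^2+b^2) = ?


|z| = sqrt(10.6^2 + (-8)^2) = sqrt(112.36 + 64) = sqrt(176.36) = 13.2801

|z| = 13.2801


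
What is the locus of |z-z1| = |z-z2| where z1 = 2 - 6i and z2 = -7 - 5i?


Equal distances means the locus is the perpendicular bisector of z1 and z2.
Midpoint = ((2+(-7))/2, (-6+(-5))/2) = (-2.5000, -5.5000)

Perpendicular bisector through (-2.5000, -5.5000)


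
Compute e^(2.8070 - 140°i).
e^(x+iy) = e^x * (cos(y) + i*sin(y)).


e^2.8070 = 16.5602
cos(-140°) = -0.76604
sin(-140°) = -0.64279
Real = 16.5602*(-0.76604) = -12.6858
Imag = 16.5602*(-0.64279) = -10.6447

-12.6858 - 10.6447i


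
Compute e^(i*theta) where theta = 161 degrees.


cos(161°) = -0.9455
sin(161°) = 0.3256

e^(i*161°) = -0.9455 + 0.3256i


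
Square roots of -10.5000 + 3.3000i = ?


|z| = sqrt(110.25+10.89) = 11.0064
sqrt((|z|+a)/2) = sqrt((11.0064+(-10.5))/2) = sqrt(0.2532) = 0.5032
sqrt((|z|-a)/2) = sqrt((11.0064-(-10.5))/2) = sqrt(10.7532) = 3.2792

±(0.5032 + 3.2792i) i.e. 0.5032 + 3.2792i and -0.5032 - 3.2792i


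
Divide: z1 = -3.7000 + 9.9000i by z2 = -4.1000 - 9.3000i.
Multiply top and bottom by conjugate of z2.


Conjugate of z2 = -4.1000 + 9.3000i
Numerator: (-3.7000 + 9.9000i)(-4.1000 + 9.3000i) = -76.9000 - 75.0000i
Denominator: (-4.1)^2 + (-9.3)^2 = 103.3
Result = (-76.9000 - 75.0000i)/103.3

-0.7444 - 0.7260i


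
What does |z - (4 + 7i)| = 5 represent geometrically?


|z - z0| = r is a circle with center z0 and radius r.
Center = (4, 7), radius = 5

Circle with center (4, 7) and radius 5


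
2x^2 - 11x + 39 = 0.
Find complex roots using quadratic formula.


disc = (-11)^2 - 4*2*39 = 121 - 312 = -191
sqrt(|disc|) = sqrt(191) = 13.8203
Real part = 11/(2*2) = 2.7500
Imag part = 13.8203/(2*2) = 3.4551

2.7500 ± 3.4551i


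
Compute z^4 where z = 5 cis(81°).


r^4 = 5^4 = 625
n*theta = 4*81° = 324° = 324° (mod 360)
a = 625*cos(324°) = 505.6356
b = 625*sin(324°) = -367.3658

625 cis(324°) = 505.6356 - 367.3658i


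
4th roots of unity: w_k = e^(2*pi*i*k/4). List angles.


The 4th roots of unity are cis(360k/4°) for k=0..3
Angle step = 360/4 = 90°
Primitive root: cis(90°)
Primitive root = 0 + 1.0000i

4 roots at angles: 0°, 90°, 180°, 270°


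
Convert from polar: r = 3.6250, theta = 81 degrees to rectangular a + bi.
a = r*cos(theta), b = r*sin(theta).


a = 3.6250*cos(81°) = 3.6250*0.15643 = 0.5671
b = 3.6250*sin(81°) = 3.6250*0.9877 = 3.5804

0.5671 + 3.5804i


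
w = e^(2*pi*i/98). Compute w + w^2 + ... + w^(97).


With w = e^(2*pi*i/98), all 98 of the 98th roots of unity w^0 = 1, w, ..., w^(97) sum to 0: 1 + w + ... + w^(97) = (1 - w^98)/(1 - w) = 0 since w^98 = 1, w ≠ 1.
Removing the root 1: w + w^2 + ... + w^(97) = 0 - 1 = -1

Sum = -1


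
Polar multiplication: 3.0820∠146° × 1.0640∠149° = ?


r = 3.0820 * 1.0640 = 3.2792
theta = 146° + 149° = 295° = 295° (mod 360)

3.2792 cis(295°)


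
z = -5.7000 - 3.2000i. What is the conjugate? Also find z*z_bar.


z_bar = -5.7000 + 3.2000i
z*z_bar = (-5.7)^2 + (-3.2)^2 = 32.49 + 10.24 = 42.73

z_bar = -5.7000 + 3.2000i, z*z_bar = 42.73


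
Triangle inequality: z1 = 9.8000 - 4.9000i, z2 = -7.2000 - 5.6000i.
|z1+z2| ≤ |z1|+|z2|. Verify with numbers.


|z1| = sqrt(9.8^2 + (-4.9)^2) = sqrt(120.05) = 10.9567
|z2| = sqrt((-7.2)^2 + (-5.6)^2) = sqrt(83.2) = 9.1214
z1+z2 = 2.6000 - 10.5000i
|z1+z2| = sqrt(117.01) = 10.8171
|z1|+|z2| = 10.9567 + 9.1214 = 20.0781

|z1+z2| = 10.8171 ≤ |z1|+|z2| = 20.0781 (verified)


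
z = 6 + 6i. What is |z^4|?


|z| = sqrt(36+36) = sqrt(72) = 8.4853
|z^4| = |z|^4 = (sqrt(72))^4 = 72^2 = 5184

|z^4| = 5184


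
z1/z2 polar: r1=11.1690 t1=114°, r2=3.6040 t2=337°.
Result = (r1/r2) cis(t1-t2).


r = 11.1690 / 3.6040 = 3.0991
theta = 114° - 337° = -223° = 137° (mod 360)

3.0991 cis(137°)


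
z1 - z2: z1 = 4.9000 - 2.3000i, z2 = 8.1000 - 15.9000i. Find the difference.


Real: 4.9 - 8.1 = -3.2
Imag: -2.3 + 15.9 = 13.6

-3.2000 + 13.6000i


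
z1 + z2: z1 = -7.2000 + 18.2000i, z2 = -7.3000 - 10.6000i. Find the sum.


Real: -7.2 - 7.3 = -14.5
Imag: 18.2 - 10.6 = 7.6

-14.5000 + 7.6000i


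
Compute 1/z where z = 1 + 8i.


|z|^2 = 1+64 = 65
1/z = (1 - 8i)/65

1/z = 0.0154 - 0.1231i


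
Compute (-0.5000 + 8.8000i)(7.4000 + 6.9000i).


Real = -0.5*7.4 - 8.8*6.9 = -3.7 - 60.72 = -64.42
Imag = -0.5*6.9 + 7.4*8.8 = -3.45 + 65.12 = 61.67

-64.4200 + 61.6700i


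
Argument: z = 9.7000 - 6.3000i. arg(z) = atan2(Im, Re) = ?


Re = 9.7, Im = -6.3
arg = atan2(-6.3, 9.7) = -33.0031 degrees

arg(z) = -33.0031 degrees


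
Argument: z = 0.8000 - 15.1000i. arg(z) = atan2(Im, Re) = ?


Re = 0.8, Im = -15.1
arg = atan2(-15.1, 0.8) = -86.9673 degrees

arg(z) = -86.9673 degrees


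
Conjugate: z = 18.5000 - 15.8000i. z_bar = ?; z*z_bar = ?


z_bar = 18.5000 + 15.8000i
z*z_bar = 18.5^2 + (-15.8)^2 = 342.25 + 249.64 = 591.89

z_bar = 18.5000 + 15.8000i, z*z_bar = 591.89


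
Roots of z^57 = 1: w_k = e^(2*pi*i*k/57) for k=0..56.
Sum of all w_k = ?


The sum of all 57th roots of unity is 0.
Geometric series: (1 - w^57)/(1 - w) = (1-1)/(1-w) = 0 since w^57 = 1, w ≠ 1.
Alternatively: coefficient of z^56 in z^57 - 1 is 0.

0


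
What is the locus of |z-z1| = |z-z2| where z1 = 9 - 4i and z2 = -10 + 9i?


Equal distances means the locus is the perpendicular bisector of z1 and z2.
Midpoint = ((9+(-10))/2, (-4+9)/2) = (-0.5000, 2.5000)

Perpendicular bisector through (-0.5000, 2.5000)


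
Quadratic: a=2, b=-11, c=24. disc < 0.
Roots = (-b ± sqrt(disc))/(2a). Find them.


disc = (-11)^2 - 4*2*24 = 121 - 192 = -71
sqrt(|disc|) = sqrt(71) = 8.4261
Real part = 11/(2*2) = 2.7500
Imag part = 8.4261/(2*2) = 2.1065

2.7500 ± 2.1065i


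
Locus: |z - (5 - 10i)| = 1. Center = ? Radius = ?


|z - z0| = r is a circle with center z0 and radius r.
Center = (5, -10), radius = 1

Circle with center (5, -10) and radius 1


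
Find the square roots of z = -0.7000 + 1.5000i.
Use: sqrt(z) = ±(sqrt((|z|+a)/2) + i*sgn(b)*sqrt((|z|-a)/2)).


|z| = sqrt(0.49+2.25) = 1.6553
sqrt((|z|+a)/2) = sqrt((1.6553+(-0.7))/2) = sqrt(0.4776) = 0.6911
sqrt((|z|-a)/2) = sqrt((1.6553-(-0.7))/2) = sqrt(1.1776) = 1.0852

±(0.6911 + 1.0852i) i.e. 0.6911 + 1.0852i and -0.6911 - 1.0852i


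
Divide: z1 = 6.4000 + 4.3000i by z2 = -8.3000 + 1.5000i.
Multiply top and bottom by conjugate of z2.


Conjugate of z2 = -8.3000 - 1.5000i
Numerator: (6.4000 + 4.3000i)(-8.3000 - 1.5000i) = -46.6700 - 45.2900i
Denominator: (-8.3)^2 + 1.5^2 = 71.14
Result = (-46.6700 - 45.2900i)/71.14

-0.6560 - 0.6366i


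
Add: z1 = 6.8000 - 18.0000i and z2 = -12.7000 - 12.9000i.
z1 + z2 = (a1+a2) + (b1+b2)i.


Real: 6.8 - 12.7 = -5.9
Imag: -18 - 12.9 = -30.9

-5.9000 - 30.9000i


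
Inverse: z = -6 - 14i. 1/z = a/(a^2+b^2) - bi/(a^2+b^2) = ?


|z|^2 = 36+196 = 232
1/z = (-6 + 14i)/232

1/z = -0.0259 + 0.0603i


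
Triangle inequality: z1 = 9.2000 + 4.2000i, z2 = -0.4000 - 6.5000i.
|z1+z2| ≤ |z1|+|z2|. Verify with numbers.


|z1| = sqrt(9.2^2 + 4.2^2) = sqrt(102.28) = 10.1134
|z2| = sqrt((-0.4)^2 + (-6.5)^2) = sqrt(42.41) = 6.5123
z1+z2 = 8.8000 - 2.3000i
|z1+z2| = sqrt(82.73) = 9.0956
|z1|+|z2| = 10.1134 + 6.5123 = 16.6257

|z1+z2| = 9.0956 ≤ |z1|+|z2| = 16.6257 (verified)


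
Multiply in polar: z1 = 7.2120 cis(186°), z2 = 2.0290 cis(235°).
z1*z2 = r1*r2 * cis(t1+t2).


r = 7.2120 * 2.0290 = 14.6331
theta = 186° + 235° = 421° = 61° (mod 360)

14.6331 cis(61°)


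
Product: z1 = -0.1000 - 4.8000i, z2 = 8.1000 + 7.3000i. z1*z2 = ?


Real = -0.1*8.1 - (-4.8)*7.3 = -0.81 - (-35.04) = 34.23
Imag = -0.1*7.3 + 8.1*(-4.8) = -0.73 - (38.88) = -39.61

34.2300 - 39.6100i


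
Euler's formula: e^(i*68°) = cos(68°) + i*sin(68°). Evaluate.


cos(68°) = 0.3746
sin(68°) = 0.9272

e^(i*68°) = 0.3746 + 0.9272i


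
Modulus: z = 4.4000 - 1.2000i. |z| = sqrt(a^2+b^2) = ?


|z| = sqrt(4.4^2 + (-1.2)^2) = sqrt(19.36 + 1.44) = sqrt(20.8) = 4.5607

|z| = 4.5607


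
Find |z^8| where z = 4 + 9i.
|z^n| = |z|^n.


|z| = sqrt(16+81) = sqrt(97) = 9.8489
|z^8| = |z|^8 = (sqrt(97))^8 = 97^4 = 88529281

|z^8| = 88529281


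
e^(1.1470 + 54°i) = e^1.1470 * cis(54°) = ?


e^1.1470 = 3.1487
cos(54°) = 0.5878
sin(54°) = 0.80902
Real = 3.1487*0.5878 = 1.8508
Imag = 3.1487*0.80902 = 2.5474

1.8508 + 2.5474i


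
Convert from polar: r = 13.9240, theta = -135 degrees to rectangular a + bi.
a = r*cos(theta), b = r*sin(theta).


a = 13.9240*cos(-135°) = 13.9240*(-0.70711) = -9.8458
b = 13.9240*sin(-135°) = 13.9240*(-0.70711) = -9.8458

-9.8458 - 9.8458i


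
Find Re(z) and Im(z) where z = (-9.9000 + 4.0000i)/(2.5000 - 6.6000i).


Multiply by conjugate: (-9.9000 + 4.0000i)(2.5000 + 6.6000i) / (2.5^2 + (-6.6)^2)
Numerator real = -9.9*2.5 + 4*(-6.6) = -51.15
Numerator imag = 4*2.5 - (-9.9)*(-6.6) = -55.34
Denominator = 49.81
Re(z) = -51.15/49.81 = -1.0269
Im(z) = -55.34/49.81 = -1.1110

Re(z) = -1.0269, Im(z) = -1.1110


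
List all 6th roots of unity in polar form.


The 6th roots of unity are cis(360k/6°) for k=0..5
Angle step = 360/6 = 60°
Primitive root: cis(60°)
Primitive root = 0.5000 + 0.8660i

6 roots at angles: 0°, 60°, 120°, 180°, 240°, 300°


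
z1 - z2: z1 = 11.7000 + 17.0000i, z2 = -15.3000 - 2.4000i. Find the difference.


Real: 11.7 + 15.3 = 27
Imag: 17 + 2.4 = 19.4

27.0000 + 19.4000i


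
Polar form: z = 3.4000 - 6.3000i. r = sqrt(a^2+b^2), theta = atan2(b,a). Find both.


r = sqrt(11.56+39.69) = sqrt(51.25) = 7.1589
theta = atan2(-6.3, 3.4) = -61.6450 degrees

r = 7.1589, theta = -61.6450 degrees


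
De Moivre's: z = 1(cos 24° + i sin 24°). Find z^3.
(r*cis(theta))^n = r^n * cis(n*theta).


r^3 = 1^3 = 1
n*theta = 3*24° = 72° = 72° (mod 360)
a = 1*cos(72°) = 0.3090
b = 1*sin(72°) = 0.9511

1 cis(72°) = 0.3090 + 0.9511i


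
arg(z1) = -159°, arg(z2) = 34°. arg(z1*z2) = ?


arg(z1*z2) = -159° + 34° = -125°
Normalized to (-180°, 180°]: -125°

-125°


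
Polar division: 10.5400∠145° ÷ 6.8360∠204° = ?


r = 10.5400 / 6.8360 = 1.5418
theta = 145° - 204° = -59° = 301° (mod 360)

1.5418 cis(301°)


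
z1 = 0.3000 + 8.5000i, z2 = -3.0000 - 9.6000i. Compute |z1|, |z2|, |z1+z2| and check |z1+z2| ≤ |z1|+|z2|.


|z1| = sqrt(0.3^2 + 8.5^2) = sqrt(72.34) = 8.5053
|z2| = sqrt((-3)^2 + (-9.6)^2) = sqrt(101.16) = 10.0578
z1+z2 = -2.7000 - 1.1000i
|z1+z2| = sqrt(8.5) = 2.9155
|z1|+|z2| = 8.5053 + 10.0578 = 18.5631

|z1+z2| = 2.9155 ≤ |z1|+|z2| = 18.5631 (verified)


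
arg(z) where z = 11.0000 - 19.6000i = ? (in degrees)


Re = 11, Im = -19.6
arg = atan2(-19.6, 11) = -60.6978 degrees

arg(z) = -60.6978 degrees


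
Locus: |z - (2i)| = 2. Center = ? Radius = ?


|z - z0| = r is a circle with center z0 and radius r.
Center = (0, 2), radius = 2

Circle with center (0, 2) and radius 2


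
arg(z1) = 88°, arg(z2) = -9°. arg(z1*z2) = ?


arg(z1*z2) = 88° - 9° = 79°
Normalized to (-180°, 180°]: 79°

79°


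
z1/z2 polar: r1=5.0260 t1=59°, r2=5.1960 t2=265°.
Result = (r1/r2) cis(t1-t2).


r = 5.0260 / 5.1960 = 0.9673
theta = 59° - 265° = -206° = 154° (mod 360)

0.9673 cis(154°)


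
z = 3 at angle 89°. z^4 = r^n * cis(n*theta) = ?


r^4 = 3^4 = 81
n*theta = 4*89° = 356° = 356° (mod 360)
a = 81*cos(356°) = 80.8027
b = 81*sin(356°) = -5.6503

81 cis(356°) = 80.8027 - 5.6503i


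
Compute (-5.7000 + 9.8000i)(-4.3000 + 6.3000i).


Real = -5.7*(-4.3) - 9.8*6.3 = 24.51 - 61.74 = -37.23
Imag = -5.7*6.3 - (4.3)*9.8 = -35.91 - (42.14) = -78.05

-37.2300 - 78.0500i


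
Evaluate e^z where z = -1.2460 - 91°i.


e^-1.2460 = 0.2877
cos(-91°) = -0.0175
sin(-91°) = -0.9998
Real = 0.2877*(-0.0175) = -0.0050
Imag = 0.2877*(-0.9998) = -0.2876

-0.0050 - 0.2876i


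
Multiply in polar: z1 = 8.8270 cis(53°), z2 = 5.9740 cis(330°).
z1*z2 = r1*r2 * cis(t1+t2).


r = 8.8270 * 5.9740 = 52.7325
theta = 53° + 330° = 383° = 23° (mod 360)

52.7325 cis(23°)


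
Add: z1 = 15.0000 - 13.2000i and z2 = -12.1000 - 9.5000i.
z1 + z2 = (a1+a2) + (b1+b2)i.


Real: 15 - 12.1 = 2.9
Imag: -13.2 - 9.5 = -22.7

2.9000 - 22.7000i


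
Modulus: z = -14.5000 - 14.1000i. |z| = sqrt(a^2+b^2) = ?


|z| = sqrt((-14.5)^2 + (-14.1)^2) = sqrt(210.25 + 198.81) = sqrt(409.06) = 20.2252

|z| = 20.2252


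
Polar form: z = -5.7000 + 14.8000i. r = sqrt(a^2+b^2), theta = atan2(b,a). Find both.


r = sqrt(32.49+219.04) = sqrt(251.53) = 15.8597
theta = atan2(14.8, -5.7) = 111.0634 degrees

r = 15.8597, theta = 111.0634 degrees


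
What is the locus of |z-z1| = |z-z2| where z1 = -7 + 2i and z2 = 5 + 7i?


Equal distances means the locus is the perpendicular bisector of z1 and z2.
Midpoint = ((-7+5)/2, (2+7)/2) = (-1.0000, 4.5000)

Perpendicular bisector through (-1.0000, 4.5000)


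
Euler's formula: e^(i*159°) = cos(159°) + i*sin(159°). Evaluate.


cos(159°) = -0.9336
sin(159°) = 0.3584

e^(i*159°) = -0.9336 + 0.3584i


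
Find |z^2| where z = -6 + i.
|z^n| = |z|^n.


|z| = sqrt(36+1) = sqrt(37) = 6.0828
|z^2| = |z|^2 = (sqrt(37))^2 = 37

|z^2| = 37


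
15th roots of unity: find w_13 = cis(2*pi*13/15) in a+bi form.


Angle = 360*13/15 = 312°
a = cos(312°) = 0.6691
b = sin(312°) = -0.7431

0.6691 - 0.7431i


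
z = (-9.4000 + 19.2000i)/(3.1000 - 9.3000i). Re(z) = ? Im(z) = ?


Multiply by conjugate: (-9.4000 + 19.2000i)(3.1000 + 9.3000i) / (3.1^2 + (-9.3)^2)
Numerator real = -9.4*3.1 + 19.2*(-9.3) = -207.7
Numerator imag = 19.2*3.1 - (-9.4)*(-9.3) = -27.9
Denominator = 96.1
Re(z) = -207.7/96.1 = -2.1613
Im(z) = -27.9/96.1 = -0.2903

Re(z) = -2.1613, Im(z) = -0.2903


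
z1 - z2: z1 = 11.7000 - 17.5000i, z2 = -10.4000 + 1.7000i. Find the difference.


Real: 11.7 + 10.4 = 22.1
Imag: -17.5 - 1.7 = -19.2

22.1000 - 19.2000i


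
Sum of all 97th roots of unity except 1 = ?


With w = e^(2*pi*i/97), all 97 of the 97th roots of unity w^0 = 1, w, ..., w^(96) sum to 0: 1 + w + ... + w^(96) = (1 - w^97)/(1 - w) = 0 since w^97 = 1, w ≠ 1.
Removing the root 1: w + w^2 + ... + w^(96) = 0 - 1 = -1

Sum = -1


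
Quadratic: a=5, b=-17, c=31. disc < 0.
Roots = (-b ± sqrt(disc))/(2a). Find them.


disc = (-17)^2 - 4*5*31 = 289 - 620 = -331
sqrt(|disc|) = sqrt(331) = 18.1934
Real part = 17/(2*5) = 1.7000
Imag part = 18.1934/(2*5) = 1.8193

1.7000 ± 1.8193i


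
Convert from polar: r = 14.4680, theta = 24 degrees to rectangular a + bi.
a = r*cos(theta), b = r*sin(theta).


a = 14.4680*cos(24°) = 14.4680*0.91355 = 13.2172
b = 14.4680*sin(24°) = 14.4680*0.40674 = 5.8847

13.2172 + 5.8847i


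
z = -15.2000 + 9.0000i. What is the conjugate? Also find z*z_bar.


z_bar = -15.2000 - 9.0000i
z*z_bar = (-15.2)^2 + 9^2 = 231.04 + 81 = 312.04

z_bar = -15.2000 - 9.0000i, z*z_bar = 312.04


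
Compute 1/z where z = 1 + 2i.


|z|^2 = 1+4 = 5
1/z = (1 - 2i)/5

1/z = 0.2000 - 0.4000i


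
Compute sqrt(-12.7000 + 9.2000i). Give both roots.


|z| = sqrt(161.29+84.64) = 15.6822
sqrt((|z|+a)/2) = sqrt((15.6822+(-12.7))/2) = sqrt(1.4911) = 1.2211
sqrt((|z|-a)/2) = sqrt((15.6822-(-12.7))/2) = sqrt(14.1911) = 3.7671

±(1.2211 + 3.7671i) i.e. 1.2211 + 3.7671i and -1.2211 - 3.7671i


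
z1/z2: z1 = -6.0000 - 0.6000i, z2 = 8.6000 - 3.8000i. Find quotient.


Conjugate of z2 = 8.6000 + 3.8000i
Numerator: (-6.0000 - 0.6000i)(8.6000 + 3.8000i) = -49.3200 - 27.9600i
Denominator: 8.6^2 + (-3.8)^2 = 88.4
Result = (-49.3200 - 27.9600i)/88.4

-0.5579 - 0.3163i


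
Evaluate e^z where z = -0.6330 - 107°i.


e^-0.6330 = 0.5310
cos(-107°) = -0.29237
sin(-107°) = -0.9563
Real = 0.5310*(-0.29237) = -0.1552
Imag = 0.5310*(-0.9563) = -0.5078

-0.1552 - 0.5078i


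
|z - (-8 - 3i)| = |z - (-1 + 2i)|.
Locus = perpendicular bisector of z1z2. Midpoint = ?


Equal distances means the locus is the perpendicular bisector of z1 and z2.
Midpoint = ((-8+(-1))/2, (-3+2)/2) = (-4.5000, -0.5000)

Perpendicular bisector through (-4.5000, -0.5000)


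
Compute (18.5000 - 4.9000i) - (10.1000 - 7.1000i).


Real: 18.5 - 10.1 = 8.4
Imag: -4.9 + 7.1 = 2.2

8.4000 + 2.2000i


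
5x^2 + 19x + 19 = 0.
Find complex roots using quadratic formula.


disc = 19^2 - 4*5*19 = 361 - 380 = -19
sqrt(|disc|) = sqrt(19) = 4.3589
Real part = -19/(2*5) = -1.9000
Imag part = 4.3589/(2*5) = 0.4359

-1.9000 ± 0.4359i


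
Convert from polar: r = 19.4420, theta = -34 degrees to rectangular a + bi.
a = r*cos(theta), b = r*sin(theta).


a = 19.4420*cos(-34°) = 19.4420*0.8290376 = 16.1181
b = 19.4420*sin(-34°) = 19.4420*(-0.55919) = -10.8718

16.1181 - 10.8718i


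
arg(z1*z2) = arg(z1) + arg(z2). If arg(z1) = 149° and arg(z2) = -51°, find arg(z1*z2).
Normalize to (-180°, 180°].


arg(z1*z2) = 149° - 51° = 98°
Normalized to (-180°, 180°]: 98°

98°


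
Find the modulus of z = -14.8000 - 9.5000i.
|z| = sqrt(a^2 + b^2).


|z| = sqrt((-14.8)^2 + (-9.5)^2) = sqrt(219.04 + 90.25) = sqrt(309.29) = 17.5866

|z| = 17.5866


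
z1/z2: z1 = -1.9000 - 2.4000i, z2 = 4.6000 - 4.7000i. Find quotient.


Conjugate of z2 = 4.6000 + 4.7000i
Numerator: (-1.9000 - 2.4000i)(4.6000 + 4.7000i) = 2.5400 - 19.9700i
Denominator: 4.6^2 + (-4.7)^2 = 43.25
Result = (2.5400 - 19.9700i)/43.25

0.0587 - 0.4617i


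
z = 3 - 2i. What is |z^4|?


|z| = sqrt(9+4) = sqrt(13) = 3.6056
|z^4| = |z|^4 = (sqrt(13))^4 = 13^2 = 169

|z^4| = 169


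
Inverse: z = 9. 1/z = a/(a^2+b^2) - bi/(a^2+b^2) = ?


|z|^2 = 81+0 = 81
1/z = (9 - 0i)/81

1/z = 0.1111 + 0i


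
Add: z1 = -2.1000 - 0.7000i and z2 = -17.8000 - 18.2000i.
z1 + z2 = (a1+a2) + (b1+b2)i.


Real: -2.1 - 17.8 = -19.9
Imag: -0.7 - 18.2 = -18.9

-19.9000 - 18.9000i


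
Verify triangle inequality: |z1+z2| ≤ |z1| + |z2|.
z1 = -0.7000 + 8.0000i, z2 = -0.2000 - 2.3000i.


|z1| = sqrt((-0.7)^2 + 8^2) = sqrt(64.49) = 8.0306
|z2| = sqrt((-0.2)^2 + (-2.3)^2) = sqrt(5.33) = 2.3087
z1+z2 = -0.9000 + 5.7000i
|z1+z2| = sqrt(33.3) = 5.7706
|z1|+|z2| = 8.0306 + 2.3087 = 10.3393

|z1+z2| = 5.7706 ≤ |z1|+|z2| = 10.3393 (verified)


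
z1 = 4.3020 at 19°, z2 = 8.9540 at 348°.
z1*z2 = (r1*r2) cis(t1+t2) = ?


r = 4.3020 * 8.9540 = 38.5201
theta = 19° + 348° = 367° = 7° (mod 360)

38.5201 cis(7°)


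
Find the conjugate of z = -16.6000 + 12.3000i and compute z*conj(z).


z_bar = -16.6000 - 12.3000i
z*z_bar = (-16.6)^2 + 12.3^2 = 275.56 + 151.29 = 426.85

z_bar = -16.6000 - 12.3000i, z*z_bar = 426.85


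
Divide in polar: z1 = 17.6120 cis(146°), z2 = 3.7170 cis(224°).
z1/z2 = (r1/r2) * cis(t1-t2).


r = 17.6120 / 3.7170 = 4.7382
theta = 146° - 224° = -78° = 282° (mod 360)

4.7382 cis(282°)


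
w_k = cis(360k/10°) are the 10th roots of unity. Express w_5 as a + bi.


Angle = 360*5/10 = 180°
a = cos(180°) = -1.0000
b = sin(180°) = 0

-1.0000 + 0i


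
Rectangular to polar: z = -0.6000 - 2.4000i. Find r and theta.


r = sqrt(0.36+5.76) = sqrt(6.12) = 2.4739
theta = atan2(-2.4, -0.6) = -104.0362 degrees

r = 2.4739, theta = -104.0362 degrees


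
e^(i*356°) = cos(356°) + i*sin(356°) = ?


cos(356°) = 0.9976
sin(356°) = -0.0698

e^(i*356°) = 0.9976 - 0.0698i


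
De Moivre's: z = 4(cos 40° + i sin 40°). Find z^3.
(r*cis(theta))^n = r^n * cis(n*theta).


r^3 = 4^3 = 64
n*theta = 3*40° = 120° = 120° (mod 360)
a = 64*cos(120°) = -32.0000
b = 64*sin(120°) = 55.4256

64 cis(120°) = -32.0000 + 55.4256i


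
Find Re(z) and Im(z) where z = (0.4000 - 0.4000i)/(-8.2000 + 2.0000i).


Multiply by conjugate: (0.4000 - 0.4000i)(-8.2000 - 2.0000i) / ((-8.2)^2 + 2^2)
Numerator real = 0.4*(-8.2) - (0.4)*2 = -4.08
Numerator imag = -0.4*(-8.2) - 0.4*2 = 2.48
Denominator = 71.24
Re(z) = -4.08/71.24 = -0.0573
Im(z) = 2.48/71.24 = 0.0348

Re(z) = -0.0573, Im(z) = 0.0348


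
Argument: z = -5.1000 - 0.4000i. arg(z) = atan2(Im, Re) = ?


Re = -5.1, Im = -0.4
arg = atan2(-0.4, -5.1) = -175.5154 degrees

arg(z) = -175.5154 degrees


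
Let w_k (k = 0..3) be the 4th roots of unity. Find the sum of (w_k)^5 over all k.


The roots are w_k = w^k with w = e^(2*pi*i/4), and (w^k)^5 = (w^5)^k.
So S = 1 + u + u^2 + ... + u^(3) with u = w^5.
5 = 1*4 + 1, so 5 is not a multiple of 4: u = (w^4)^1 * w^1 = w^1 ≠ 1 (w is a primitive 4th root), while u^4 = (w^4)^5 = 1.
Geometric series: S = (1 - u^4)/(1 - u) = (1 - 1)/(1 - u) = 0

S = 0


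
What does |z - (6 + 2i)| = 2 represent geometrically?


|z - z0| = r is a circle with center z0 and radius r.
Center = (6, 2), radius = 2

Circle with center (6, 2) and radius 2


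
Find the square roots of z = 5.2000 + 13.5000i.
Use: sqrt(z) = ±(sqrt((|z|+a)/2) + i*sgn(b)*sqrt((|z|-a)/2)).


|z| = sqrt(27.04+182.25) = 14.4669
sqrt((|z|+a)/2) = sqrt((14.4669+5.2)/2) = sqrt(9.8334) = 3.1358
sqrt((|z|-a)/2) = sqrt((14.4669-5.2)/2) = sqrt(4.6334) = 2.1525

±(3.1358 + 2.1525i) i.e. 3.1358 + 2.1525i and -3.1358 - 2.1525i


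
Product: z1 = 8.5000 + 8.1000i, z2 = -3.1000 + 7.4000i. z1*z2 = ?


Real = 8.5*(-3.1) - 8.1*7.4 = -26.35 - 59.94 = -86.29
Imag = 8.5*7.4 - (3.1)*8.1 = 62.9 - (25.11) = 37.79

-86.2900 + 37.7900i


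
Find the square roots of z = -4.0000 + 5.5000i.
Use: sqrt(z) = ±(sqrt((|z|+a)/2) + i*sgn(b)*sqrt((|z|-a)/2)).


|z| = sqrt(16+30.25) = 6.8007
sqrt((|z|+a)/2) = sqrt((6.8007+(-4))/2) = sqrt(1.4004) = 1.1834
sqrt((|z|-a)/2) = sqrt((6.8007-(-4))/2) = sqrt(5.4004) = 2.3239

±(1.1834 + 2.3239i) i.e. 1.1834 + 2.3239i and -1.1834 - 2.3239i
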